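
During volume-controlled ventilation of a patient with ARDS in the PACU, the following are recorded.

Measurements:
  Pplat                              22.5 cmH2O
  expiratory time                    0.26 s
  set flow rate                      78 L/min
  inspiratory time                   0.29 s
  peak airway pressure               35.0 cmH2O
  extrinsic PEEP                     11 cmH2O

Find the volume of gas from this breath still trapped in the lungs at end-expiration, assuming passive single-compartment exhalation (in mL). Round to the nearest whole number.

165

Flow: 78 L/min ÷ 60 = 1.3 L/s.
Vt = flow × Ti = 1.3 L/s × 0.29 s × 1000 mL/L = 377.0 mL.
R = (PIP − Pplat)/V̇ = (35.0 − 22.5) / 1.3 = 12.5/1.3 = 9.615 cmH2O·s/L.
C = Vt/(Pplat − PEEP) = 377.0 / (22.5 − 11) = 377.0/11.5 = 32.783 mL/cmH2O.
τ = R × C = 9.615 × 0.03278 L/cmH2O = 0.3152 s.
Fraction remaining = e^(−Te/τ) = e^(−0.26/0.3152) = 0.4383.
Trapped volume = 377.0 × 0.4383 = 165.24 mL.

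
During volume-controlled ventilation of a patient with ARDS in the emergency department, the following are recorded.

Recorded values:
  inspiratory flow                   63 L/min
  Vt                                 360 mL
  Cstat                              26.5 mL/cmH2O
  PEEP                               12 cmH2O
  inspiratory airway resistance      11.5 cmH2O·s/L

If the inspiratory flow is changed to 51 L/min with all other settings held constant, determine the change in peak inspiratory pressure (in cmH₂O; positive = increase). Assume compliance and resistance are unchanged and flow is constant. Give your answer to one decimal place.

-2.3

Flow: 63 L/min ÷ 60 = 1.05 L/s.
New flow: 51 L/min ÷ 60 = 0.85 L/s.
PIP = Vt/C + R·V̇ + PEEP (constant-flow equation of motion).
Only the resistive term changes: ΔPIP = R × ΔV̇ = 11.5 × (0.85 − 1.05) = 11.5 × -0.2 = -2.3 cmH2O.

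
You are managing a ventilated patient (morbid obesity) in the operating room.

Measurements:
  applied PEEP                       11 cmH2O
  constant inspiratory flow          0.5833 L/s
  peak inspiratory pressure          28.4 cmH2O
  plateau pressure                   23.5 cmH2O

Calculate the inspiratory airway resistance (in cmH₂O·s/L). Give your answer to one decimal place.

8.4

Raw = (PIP − Pplat) / flow = (28.4 − 23.5) / 0.5833 = 4.9 / 0.5833 = 8.4 cmH2O·s/L.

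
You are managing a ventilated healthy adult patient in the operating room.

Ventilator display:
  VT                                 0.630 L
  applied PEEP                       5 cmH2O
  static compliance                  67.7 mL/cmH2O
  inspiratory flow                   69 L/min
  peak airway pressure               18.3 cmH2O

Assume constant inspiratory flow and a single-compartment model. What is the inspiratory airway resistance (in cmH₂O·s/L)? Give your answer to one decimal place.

Flow: 69 L/min ÷ 60 = 1.15 L/s.
Equation of motion (constant flow): PIP = Vt/C + R·V̇ + PEEP.
R·V̇ = PIP − Vt/C − PEEP = 18.3 − 630/67.7 − 5 = 18.3 − 9.306 − 5 = 3.994 cmH2O.
R = 3.994 / 1.15 = 3.473 cmH2O·s/L.

3.5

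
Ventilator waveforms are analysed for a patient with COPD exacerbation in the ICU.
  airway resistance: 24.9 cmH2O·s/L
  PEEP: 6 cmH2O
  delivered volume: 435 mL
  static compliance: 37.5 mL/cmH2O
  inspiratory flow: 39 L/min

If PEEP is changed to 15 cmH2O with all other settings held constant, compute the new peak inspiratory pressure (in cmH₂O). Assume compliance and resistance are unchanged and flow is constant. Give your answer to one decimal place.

42.8

Flow: 39 L/min ÷ 60 = 0.65 L/s.
PIP = Vt/C + R·V̇ + PEEP (constant-flow equation of motion).
Only the baseline term changes: ΔPIP = ΔPEEP = 15 − 6 = 9.0 cmH2O.
Original PIP = 435/37.5 + 24.9×0.65 + 6 = 33.785 cmH2O; new PIP = 33.785 + (9.0) = 42.785 cmH2O.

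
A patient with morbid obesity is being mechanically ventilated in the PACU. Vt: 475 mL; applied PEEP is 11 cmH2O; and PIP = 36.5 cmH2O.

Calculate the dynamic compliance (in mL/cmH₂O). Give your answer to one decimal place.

18.6

Dynamic compliance = Vt / (PIP − PEEP) = 475 / (36.5 − 11) = 475 / 25.5 = 18.627 mL/cmH2O.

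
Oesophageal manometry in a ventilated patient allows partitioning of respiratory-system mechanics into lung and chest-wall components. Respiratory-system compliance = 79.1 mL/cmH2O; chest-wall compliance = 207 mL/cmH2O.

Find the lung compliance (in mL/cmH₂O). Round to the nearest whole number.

128

1/CL = 1/Crs − 1/Ccw.
1/CL = 1/79.1 − 1/207 = 0.007811.
CL = 128.02 mL/cmH2O.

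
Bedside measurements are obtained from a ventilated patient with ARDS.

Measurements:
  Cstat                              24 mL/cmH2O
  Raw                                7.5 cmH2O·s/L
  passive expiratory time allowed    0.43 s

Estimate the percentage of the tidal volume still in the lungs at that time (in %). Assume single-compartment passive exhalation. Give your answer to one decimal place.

τ = R × C = 7.5 × 24 mL/cmH2O = 7.5 × 0.024 L/cmH2O = 0.18 s.
Passive exhalation: V(t)/V₀ = e^(−t/τ) = e^(−0.43/0.18) = 0.09173.
Fraction remaining = 0.09173 → 9.173%.

9.2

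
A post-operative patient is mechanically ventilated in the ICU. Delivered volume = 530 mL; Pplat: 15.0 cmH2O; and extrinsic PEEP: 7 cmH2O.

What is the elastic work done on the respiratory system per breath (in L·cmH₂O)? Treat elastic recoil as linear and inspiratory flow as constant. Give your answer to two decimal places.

Elastic work ≈ ½ × (Pplat − PEEP) × Vt = 0.5 × (15.0 − 7) × 0.530 L = 0.5 × 8.0 × 0.530 = 2.12 L·cmH2O.

2.12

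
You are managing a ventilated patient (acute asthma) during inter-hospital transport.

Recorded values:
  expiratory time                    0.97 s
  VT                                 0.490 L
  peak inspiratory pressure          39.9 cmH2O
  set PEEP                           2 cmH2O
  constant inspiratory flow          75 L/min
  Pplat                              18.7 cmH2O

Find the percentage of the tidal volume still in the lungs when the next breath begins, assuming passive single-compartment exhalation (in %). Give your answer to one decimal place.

Flow: 75 L/min ÷ 60 = 1.25 L/s.
R = (PIP − Pplat)/V̇ = (39.9 − 18.7) / 1.25 = 21.2/1.25 = 16.96 cmH2O·s/L.
C = Vt/(Pplat − PEEP) = 490.0 / (18.7 − 2) = 490.0/16.7 = 29.341 mL/cmH2O.
τ = R × C = 16.96 × 0.02934 L/cmH2O = 0.4976 s.
Fraction remaining at end-expiration = e^(−Te/τ) = e^(−0.97/0.4976) = 0.1424 → 14.24%.

14.2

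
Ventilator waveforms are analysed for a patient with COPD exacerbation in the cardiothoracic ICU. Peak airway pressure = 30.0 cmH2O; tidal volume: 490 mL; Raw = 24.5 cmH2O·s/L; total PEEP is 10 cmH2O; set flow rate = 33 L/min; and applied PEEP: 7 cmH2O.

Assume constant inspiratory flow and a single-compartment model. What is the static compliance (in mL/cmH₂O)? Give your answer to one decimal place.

Flow: 33 L/min ÷ 60 = 0.55 L/s.
Total PEEP = 10 cmH2O (set 7 + intrinsic 3); this is the baseline alveolar pressure.
Equation of motion (constant flow): PIP = Vt/C + R·V̇ + PEEP.
Vt/C = PIP − R·V̇ − PEEP = 30.0 − 24.5×0.55 − 10 = 30.0 − 13.475 − 10 = 6.525 cmH2O.
C = Vt / 6.525 = 490 / 6.525 = 75.096 mL/cmH2O.

75.1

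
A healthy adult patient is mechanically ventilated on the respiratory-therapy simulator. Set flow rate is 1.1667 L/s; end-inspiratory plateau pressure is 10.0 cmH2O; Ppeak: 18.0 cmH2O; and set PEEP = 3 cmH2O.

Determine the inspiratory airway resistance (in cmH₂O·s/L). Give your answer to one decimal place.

Raw = (PIP − Pplat) / flow = (18.0 − 10.0) / 1.1667 = 8.0 / 1.1667 = 6.857 cmH2O·s/L.

6.9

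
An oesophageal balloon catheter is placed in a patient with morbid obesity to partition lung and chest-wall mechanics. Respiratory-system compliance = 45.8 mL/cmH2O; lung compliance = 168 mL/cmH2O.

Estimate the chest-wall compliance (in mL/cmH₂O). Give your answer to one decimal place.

63.0

1/Ccw = 1/Crs − 1/CL.
1/Ccw = 1/45.8 − 1/168 = 0.01588.
Ccw = 62.972 mL/cmH2O.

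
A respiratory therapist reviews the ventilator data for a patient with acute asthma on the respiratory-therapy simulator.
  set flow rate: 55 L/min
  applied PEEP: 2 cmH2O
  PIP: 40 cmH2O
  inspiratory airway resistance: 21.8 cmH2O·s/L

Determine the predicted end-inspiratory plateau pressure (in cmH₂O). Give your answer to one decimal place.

Flow: 55 L/min ÷ 60 = 0.9167 L/s.
Pplat = PIP − Raw × flow = 40 − 21.8 × 0.9167 = 40 − 19.984 = 20.016 cmH2O.

20.0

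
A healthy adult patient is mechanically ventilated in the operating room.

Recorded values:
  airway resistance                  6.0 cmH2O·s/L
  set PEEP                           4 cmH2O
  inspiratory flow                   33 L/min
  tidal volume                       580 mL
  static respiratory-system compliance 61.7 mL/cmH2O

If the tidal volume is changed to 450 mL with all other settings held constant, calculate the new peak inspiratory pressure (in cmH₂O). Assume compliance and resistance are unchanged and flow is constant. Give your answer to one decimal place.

Flow: 33 L/min ÷ 60 = 0.55 L/s.
PIP = Vt/C + R·V̇ + PEEP (constant-flow equation of motion).
Only the elastic term changes: ΔPIP = ΔVt / C = (450 − 580) / 61.7 = -2.107 cmH2O.
Original PIP = 580/61.7 + 6.0×0.55 + 4 = 16.7 cmH2O; new PIP = 16.7 + (-2.107) = 14.593 cmH2O.

14.6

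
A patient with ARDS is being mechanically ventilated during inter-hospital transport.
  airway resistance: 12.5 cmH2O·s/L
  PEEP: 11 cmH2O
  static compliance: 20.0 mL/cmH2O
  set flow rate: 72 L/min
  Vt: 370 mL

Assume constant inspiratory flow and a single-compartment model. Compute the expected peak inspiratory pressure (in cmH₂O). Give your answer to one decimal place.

44.5

Flow: 72 L/min ÷ 60 = 1.2 L/s.
Equation of motion (constant flow): PIP = Vt/C + R·V̇ + PEEP.
PIP = 370/20.0 + 12.5×1.2 + 11 = 18.5 + 15.0 + 11 = 44.5 cmH2O.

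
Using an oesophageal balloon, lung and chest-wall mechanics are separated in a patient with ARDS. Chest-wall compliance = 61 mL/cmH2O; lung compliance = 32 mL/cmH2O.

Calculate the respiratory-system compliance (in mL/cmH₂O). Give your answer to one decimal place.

Lung and chest wall are elastances in series: 1/Crs = 1/CL + 1/Ccw.
1/Crs = 1/32 + 1/61 = 0.04764.
Crs = 20.991 mL/cmH2O.

21.0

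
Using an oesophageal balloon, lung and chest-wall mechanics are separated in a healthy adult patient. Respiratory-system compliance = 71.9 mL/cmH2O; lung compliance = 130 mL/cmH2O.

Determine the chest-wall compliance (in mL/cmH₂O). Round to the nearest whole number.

1/Ccw = 1/Crs − 1/CL.
1/Ccw = 1/71.9 − 1/130 = 0.006216.
Ccw = 160.88 mL/cmH2O.

161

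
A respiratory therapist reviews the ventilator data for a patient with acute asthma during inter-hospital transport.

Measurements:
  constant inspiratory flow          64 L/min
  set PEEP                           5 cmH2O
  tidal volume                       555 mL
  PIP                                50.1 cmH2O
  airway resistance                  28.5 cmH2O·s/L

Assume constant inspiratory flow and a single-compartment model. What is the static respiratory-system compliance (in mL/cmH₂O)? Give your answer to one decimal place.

Flow: 64 L/min ÷ 60 = 1.0667 L/s.
Equation of motion (constant flow): PIP = Vt/C + R·V̇ + PEEP.
Vt/C = PIP − R·V̇ − PEEP = 50.1 − 28.5×1.0667 − 5 = 50.1 − 30.401 − 5 = 14.699 cmH2O.
C = Vt / 14.699 = 555 / 14.699 = 37.758 mL/cmH2O.

37.8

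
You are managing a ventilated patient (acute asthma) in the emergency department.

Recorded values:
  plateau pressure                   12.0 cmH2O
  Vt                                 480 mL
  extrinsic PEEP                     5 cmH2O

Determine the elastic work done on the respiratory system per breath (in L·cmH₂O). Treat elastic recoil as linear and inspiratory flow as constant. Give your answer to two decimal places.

1.68

Elastic work ≈ ½ × (Pplat − PEEP) × Vt = 0.5 × (12.0 − 5) × 0.480 L = 0.5 × 7.0 × 0.480 = 1.68 L·cmH2O.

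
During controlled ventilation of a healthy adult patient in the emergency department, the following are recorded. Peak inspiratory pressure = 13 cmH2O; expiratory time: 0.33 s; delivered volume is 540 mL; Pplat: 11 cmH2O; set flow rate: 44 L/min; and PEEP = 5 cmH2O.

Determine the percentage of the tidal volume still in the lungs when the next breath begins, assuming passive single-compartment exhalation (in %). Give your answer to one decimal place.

Flow: 44 L/min ÷ 60 = 0.7333 L/s.
R = (PIP − Pplat)/V̇ = (13 − 11) / 0.7333 = 2.0/0.7333 = 2.727 cmH2O·s/L.
C = Vt/(Pplat − PEEP) = 540.0 / (11 − 5) = 540.0/6.0 = 90.0 mL/cmH2O.
τ = R × C = 2.727 × 0.09 L/cmH2O = 0.2454 s.
Fraction remaining at end-expiration = e^(−Te/τ) = e^(−0.33/0.2454) = 0.2606 → 26.06%.

26.1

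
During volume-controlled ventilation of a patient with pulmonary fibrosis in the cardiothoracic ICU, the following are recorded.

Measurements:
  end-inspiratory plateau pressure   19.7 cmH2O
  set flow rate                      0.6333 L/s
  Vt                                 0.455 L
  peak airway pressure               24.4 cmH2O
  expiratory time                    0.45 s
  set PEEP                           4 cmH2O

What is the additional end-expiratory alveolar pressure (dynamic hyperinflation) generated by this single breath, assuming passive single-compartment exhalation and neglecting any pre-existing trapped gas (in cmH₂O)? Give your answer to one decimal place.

1.9

R = (PIP − Pplat)/V̇ = (24.4 − 19.7) / 0.6333 = 4.7/0.6333 = 7.421 cmH2O·s/L.
C = Vt/(Pplat − PEEP) = 455.0 / (19.7 − 4) = 455.0/15.7 = 28.981 mL/cmH2O.
τ = R × C = 7.421 × 0.02898 L/cmH2O = 0.2151 s.
Fraction remaining = e^(−Te/τ) = e^(−0.45/0.2151) = 0.1234; trapped volume = 455.0 × 0.1234 = 56.147 mL.
Additional alveolar pressure from trapping ≈ V_trapped / C = 56.147 / 28.981 = 1.937 cmH2O.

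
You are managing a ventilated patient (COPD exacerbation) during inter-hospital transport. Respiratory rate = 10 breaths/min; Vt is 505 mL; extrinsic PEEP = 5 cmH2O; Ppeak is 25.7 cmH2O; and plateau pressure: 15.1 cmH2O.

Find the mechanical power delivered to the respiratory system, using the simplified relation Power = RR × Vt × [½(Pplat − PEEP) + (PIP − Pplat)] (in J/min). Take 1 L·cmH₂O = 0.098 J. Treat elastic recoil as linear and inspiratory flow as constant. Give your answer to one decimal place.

Per-breath work = Vt × [½(Pplat−PEEP) + (PIP−Pplat)] = 0.505 × [0.5×10.1 + 10.6] = 0.505 × 15.65 = 7.903 L·cmH2O.
Power = 10 × 7.903 = 79.03 L·cmH2O/min.
× 0.098 J/(L·cmH2O) → 7.745 J/min.

7.7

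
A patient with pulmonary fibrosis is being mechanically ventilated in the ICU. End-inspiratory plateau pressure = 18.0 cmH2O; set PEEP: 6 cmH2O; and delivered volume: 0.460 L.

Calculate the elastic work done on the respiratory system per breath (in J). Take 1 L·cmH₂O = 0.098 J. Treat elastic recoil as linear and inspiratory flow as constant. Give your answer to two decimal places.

Elastic work ≈ ½ × (Pplat − PEEP) × Vt = 0.5 × (18.0 − 6) × 0.460 L = 0.5 × 12.0 × 0.460 = 2.76 L·cmH2O.
× 0.098 J/(L·cmH2O) → 0.2705 J.

0.27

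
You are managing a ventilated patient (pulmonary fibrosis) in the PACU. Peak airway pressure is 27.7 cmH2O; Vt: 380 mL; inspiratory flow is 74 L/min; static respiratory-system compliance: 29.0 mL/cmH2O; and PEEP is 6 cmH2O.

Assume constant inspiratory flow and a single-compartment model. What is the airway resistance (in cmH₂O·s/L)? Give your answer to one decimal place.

7.0

Flow: 74 L/min ÷ 60 = 1.2333 L/s.
Equation of motion (constant flow): PIP = Vt/C + R·V̇ + PEEP.
R·V̇ = PIP − Vt/C − PEEP = 27.7 − 380/29.0 − 6 = 27.7 − 13.103 − 6 = 8.597 cmH2O.
R = 8.597 / 1.2333 = 6.971 cmH2O·s/L.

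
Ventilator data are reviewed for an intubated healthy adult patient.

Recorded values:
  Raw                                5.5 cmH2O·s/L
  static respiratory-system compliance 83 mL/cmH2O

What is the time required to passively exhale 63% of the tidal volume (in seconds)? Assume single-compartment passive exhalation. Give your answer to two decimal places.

τ = R × C = 5.5 × 83 mL/cmH2O = 5.5 × 0.083 L/cmH2O = 0.4565 s.
Exhaled fraction f = 1 − e^(−t/τ) → t = −τ·ln(1 − f) = −0.4565·ln(0.37) = 0.4539 s.

0.45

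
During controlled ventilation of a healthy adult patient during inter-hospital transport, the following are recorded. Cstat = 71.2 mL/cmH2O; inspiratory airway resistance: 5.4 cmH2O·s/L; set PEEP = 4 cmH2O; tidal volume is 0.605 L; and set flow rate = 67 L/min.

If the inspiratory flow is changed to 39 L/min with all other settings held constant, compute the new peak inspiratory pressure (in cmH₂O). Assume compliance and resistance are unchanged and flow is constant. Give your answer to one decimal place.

Flow: 67 L/min ÷ 60 = 1.1167 L/s.
New flow: 39 L/min ÷ 60 = 0.65 L/s.
PIP = Vt/C + R·V̇ + PEEP (constant-flow equation of motion).
Only the resistive term changes: ΔPIP = R × ΔV̇ = 5.4 × (0.65 − 1.1167) = 5.4 × -0.4667 = -2.52 cmH2O.
Original PIP = 605/71.2 + 5.4×1.1167 + 4 = 18.527 cmH2O; new PIP = 18.527 + (-2.52) = 16.007 cmH2O.

16.0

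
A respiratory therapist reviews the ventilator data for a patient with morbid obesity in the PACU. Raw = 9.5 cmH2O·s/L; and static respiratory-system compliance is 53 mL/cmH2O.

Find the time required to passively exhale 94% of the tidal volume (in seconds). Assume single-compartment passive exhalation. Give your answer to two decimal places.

τ = R × C = 9.5 × 53 mL/cmH2O = 9.5 × 0.053 L/cmH2O = 0.5035 s.
Exhaled fraction f = 1 − e^(−t/τ) → t = −τ·ln(1 − f) = −0.5035·ln(0.06) = 1.417 s.

1.42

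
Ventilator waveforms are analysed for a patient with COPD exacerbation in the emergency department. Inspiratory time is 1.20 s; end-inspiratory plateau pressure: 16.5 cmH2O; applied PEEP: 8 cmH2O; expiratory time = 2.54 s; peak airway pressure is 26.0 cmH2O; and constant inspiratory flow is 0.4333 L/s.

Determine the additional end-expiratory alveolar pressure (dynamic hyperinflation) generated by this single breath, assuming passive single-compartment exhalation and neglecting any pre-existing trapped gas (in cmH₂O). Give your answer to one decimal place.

Vt = flow × Ti = 0.4333 L/s × 1.20 s × 1000 mL/L = 519.96 mL.
R = (PIP − Pplat)/V̇ = (26.0 − 16.5) / 0.4333 = 9.5/0.4333 = 21.925 cmH2O·s/L.
C = Vt/(Pplat − PEEP) = 519.96 / (16.5 − 8) = 519.96/8.5 = 61.172 mL/cmH2O.
τ = R × C = 21.925 × 0.06117 L/cmH2O = 1.341 s.
Fraction remaining = e^(−Te/τ) = e^(−2.54/1.341) = 0.1505; trapped volume = 519.96 × 0.1505 = 78.254 mL.
Additional alveolar pressure from trapping ≈ V_trapped / C = 78.254 / 61.172 = 1.279 cmH2O.

1.3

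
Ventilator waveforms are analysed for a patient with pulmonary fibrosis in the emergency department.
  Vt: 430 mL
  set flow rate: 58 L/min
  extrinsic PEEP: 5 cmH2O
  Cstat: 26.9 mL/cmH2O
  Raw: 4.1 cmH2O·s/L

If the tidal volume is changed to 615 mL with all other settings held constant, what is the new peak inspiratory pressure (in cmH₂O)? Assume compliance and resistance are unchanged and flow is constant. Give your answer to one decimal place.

Flow: 58 L/min ÷ 60 = 0.9667 L/s.
PIP = Vt/C + R·V̇ + PEEP (constant-flow equation of motion).
Only the elastic term changes: ΔPIP = ΔVt / C = (615 − 430) / 26.9 = 6.877 cmH2O.
Original PIP = 430/26.9 + 4.1×0.9667 + 5 = 24.949 cmH2O; new PIP = 24.949 + (6.877) = 31.826 cmH2O.

31.8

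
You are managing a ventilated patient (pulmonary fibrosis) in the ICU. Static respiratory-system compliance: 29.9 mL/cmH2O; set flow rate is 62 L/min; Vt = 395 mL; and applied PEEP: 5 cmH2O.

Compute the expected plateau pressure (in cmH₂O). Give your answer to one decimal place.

18.2

Pplat = PEEP + Vt / Cstat = 5 + 395 / 29.9 = 5 + 13.211 = 18.211 cmH2O.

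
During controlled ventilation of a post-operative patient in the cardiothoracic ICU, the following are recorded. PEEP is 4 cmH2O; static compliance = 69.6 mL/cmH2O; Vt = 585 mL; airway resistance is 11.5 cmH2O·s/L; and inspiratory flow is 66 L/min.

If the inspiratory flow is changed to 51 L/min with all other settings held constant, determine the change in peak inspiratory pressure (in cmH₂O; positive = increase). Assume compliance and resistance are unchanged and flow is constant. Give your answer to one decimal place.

-2.9

Flow: 66 L/min ÷ 60 = 1.1 L/s.
New flow: 51 L/min ÷ 60 = 0.85 L/s.
PIP = Vt/C + R·V̇ + PEEP (constant-flow equation of motion).
Only the resistive term changes: ΔPIP = R × ΔV̇ = 11.5 × (0.85 − 1.1) = 11.5 × -0.25 = -2.875 cmH2O.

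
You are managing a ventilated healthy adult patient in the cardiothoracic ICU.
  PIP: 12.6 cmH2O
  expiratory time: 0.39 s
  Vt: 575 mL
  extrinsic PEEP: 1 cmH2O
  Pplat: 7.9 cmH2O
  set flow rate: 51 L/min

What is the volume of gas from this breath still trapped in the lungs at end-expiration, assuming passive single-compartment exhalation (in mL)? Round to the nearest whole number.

247

Flow: 51 L/min ÷ 60 = 0.85 L/s.
R = (PIP − Pplat)/V̇ = (12.6 − 7.9) / 0.85 = 4.7/0.85 = 5.529 cmH2O·s/L.
C = Vt/(Pplat − PEEP) = 575.0 / (7.9 − 1) = 575.0/6.9 = 83.333 mL/cmH2O.
τ = R × C = 5.529 × 0.08333 L/cmH2O = 0.4607 s.
Fraction remaining = e^(−Te/τ) = e^(−0.39/0.4607) = 0.4289.
Trapped volume = 575.0 × 0.4289 = 246.62 mL.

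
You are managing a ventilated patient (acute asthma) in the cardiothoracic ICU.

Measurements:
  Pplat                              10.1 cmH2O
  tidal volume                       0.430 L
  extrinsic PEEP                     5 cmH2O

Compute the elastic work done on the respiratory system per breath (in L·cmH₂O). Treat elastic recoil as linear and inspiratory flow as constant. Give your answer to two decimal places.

Elastic work ≈ ½ × (Pplat − PEEP) × Vt = 0.5 × (10.1 − 5) × 0.430 L = 0.5 × 5.1 × 0.430 = 1.097 L·cmH2O.

1.10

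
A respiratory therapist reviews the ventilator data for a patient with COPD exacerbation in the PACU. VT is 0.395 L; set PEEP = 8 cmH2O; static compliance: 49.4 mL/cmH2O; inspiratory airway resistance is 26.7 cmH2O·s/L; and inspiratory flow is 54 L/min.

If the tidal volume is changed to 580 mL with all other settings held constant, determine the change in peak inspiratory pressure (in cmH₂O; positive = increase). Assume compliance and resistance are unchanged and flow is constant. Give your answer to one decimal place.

PIP = Vt/C + R·V̇ + PEEP (constant-flow equation of motion).
Only the elastic term changes: ΔPIP = ΔVt / C = (580 − 395) / 49.4 = 3.745 cmH2O.

3.7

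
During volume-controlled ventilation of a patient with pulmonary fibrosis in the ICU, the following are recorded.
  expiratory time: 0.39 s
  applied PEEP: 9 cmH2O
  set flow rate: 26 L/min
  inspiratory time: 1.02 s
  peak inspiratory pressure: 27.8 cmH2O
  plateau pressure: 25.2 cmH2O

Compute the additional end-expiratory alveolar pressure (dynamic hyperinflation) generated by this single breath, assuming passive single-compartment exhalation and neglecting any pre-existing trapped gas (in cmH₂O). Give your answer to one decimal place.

Flow: 26 L/min ÷ 60 = 0.4333 L/s.
Vt = flow × Ti = 0.4333 L/s × 1.02 s × 1000 mL/L = 441.97 mL.
R = (PIP − Pplat)/V̇ = (27.8 − 25.2) / 0.4333 = 2.6/0.4333 = 6.0 cmH2O·s/L.
C = Vt/(Pplat − PEEP) = 441.97 / (25.2 − 9) = 441.97/16.2 = 27.282 mL/cmH2O.
τ = R × C = 6.0 × 0.02728 L/cmH2O = 0.1637 s.
Fraction remaining = e^(−Te/τ) = e^(−0.39/0.1637) = 0.09233; trapped volume = 441.97 × 0.09233 = 40.807 mL.
Additional alveolar pressure from trapping ≈ V_trapped / C = 40.807 / 27.282 = 1.496 cmH2O.

1.5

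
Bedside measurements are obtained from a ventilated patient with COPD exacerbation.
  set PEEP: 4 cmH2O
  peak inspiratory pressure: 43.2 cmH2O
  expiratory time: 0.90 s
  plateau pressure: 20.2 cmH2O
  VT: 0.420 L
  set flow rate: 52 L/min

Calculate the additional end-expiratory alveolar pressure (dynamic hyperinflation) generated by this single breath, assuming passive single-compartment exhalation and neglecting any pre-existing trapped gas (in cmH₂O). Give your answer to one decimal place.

4.4

Flow: 52 L/min ÷ 60 = 0.8667 L/s.
R = (PIP − Pplat)/V̇ = (43.2 − 20.2) / 0.8667 = 23.0/0.8667 = 26.537 cmH2O·s/L.
C = Vt/(Pplat − PEEP) = 420.0 / (20.2 − 4) = 420.0/16.2 = 25.926 mL/cmH2O.
τ = R × C = 26.537 × 0.02593 L/cmH2O = 0.6881 s.
Fraction remaining = e^(−Te/τ) = e^(−0.90/0.6881) = 0.2704; trapped volume = 420.0 × 0.2704 = 113.57 mL.
Additional alveolar pressure from trapping ≈ V_trapped / C = 113.57 / 25.926 = 4.381 cmH2O.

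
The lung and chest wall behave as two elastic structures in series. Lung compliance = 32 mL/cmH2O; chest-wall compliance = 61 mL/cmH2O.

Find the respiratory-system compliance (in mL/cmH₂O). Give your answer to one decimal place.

21.0

Lung and chest wall are elastances in series: 1/Crs = 1/CL + 1/Ccw.
1/Crs = 1/32 + 1/61 = 0.04764.
Crs = 20.991 mL/cmH2O.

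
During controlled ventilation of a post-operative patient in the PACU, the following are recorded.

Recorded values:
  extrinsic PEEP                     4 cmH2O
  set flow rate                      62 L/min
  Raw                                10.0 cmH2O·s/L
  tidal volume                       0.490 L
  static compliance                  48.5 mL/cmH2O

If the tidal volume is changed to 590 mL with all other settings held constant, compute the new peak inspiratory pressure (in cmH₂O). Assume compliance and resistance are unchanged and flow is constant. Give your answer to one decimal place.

26.5

Flow: 62 L/min ÷ 60 = 1.0333 L/s.
PIP = Vt/C + R·V̇ + PEEP (constant-flow equation of motion).
Only the elastic term changes: ΔPIP = ΔVt / C = (590 − 490) / 48.5 = 2.062 cmH2O.
Original PIP = 490/48.5 + 10.0×1.0333 + 4 = 24.436 cmH2O; new PIP = 24.436 + (2.062) = 26.498 cmH2O.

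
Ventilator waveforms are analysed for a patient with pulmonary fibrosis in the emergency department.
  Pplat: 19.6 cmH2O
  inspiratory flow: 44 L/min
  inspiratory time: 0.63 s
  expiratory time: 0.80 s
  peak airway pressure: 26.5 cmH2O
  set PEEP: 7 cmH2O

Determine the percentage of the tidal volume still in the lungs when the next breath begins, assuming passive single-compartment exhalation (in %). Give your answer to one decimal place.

Flow: 44 L/min ÷ 60 = 0.7333 L/s.
Vt = flow × Ti = 0.7333 L/s × 0.63 s × 1000 mL/L = 461.98 mL.
R = (PIP − Pplat)/V̇ = (26.5 − 19.6) / 0.7333 = 6.9/0.7333 = 9.41 cmH2O·s/L.
C = Vt/(Pplat − PEEP) = 461.98 / (19.6 − 7) = 461.98/12.6 = 36.665 mL/cmH2O.
τ = R × C = 9.41 × 0.03667 L/cmH2O = 0.3451 s.
Fraction remaining at end-expiration = e^(−Te/τ) = e^(−0.80/0.3451) = 0.09845 → 9.845%.

9.8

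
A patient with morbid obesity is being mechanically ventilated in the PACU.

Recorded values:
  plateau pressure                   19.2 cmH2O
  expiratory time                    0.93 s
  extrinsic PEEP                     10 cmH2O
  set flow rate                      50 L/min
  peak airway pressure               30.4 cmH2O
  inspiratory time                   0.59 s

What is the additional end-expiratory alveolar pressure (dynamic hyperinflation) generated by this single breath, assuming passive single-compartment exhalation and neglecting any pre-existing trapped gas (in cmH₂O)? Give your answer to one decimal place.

2.5

Flow: 50 L/min ÷ 60 = 0.8333 L/s.
Vt = flow × Ti = 0.8333 L/s × 0.59 s × 1000 mL/L = 491.65 mL.
R = (PIP − Pplat)/V̇ = (30.4 − 19.2) / 0.8333 = 11.2/0.8333 = 13.441 cmH2O·s/L.
C = Vt/(Pplat − PEEP) = 491.65 / (19.2 − 10) = 491.65/9.2 = 53.44 mL/cmH2O.
τ = R × C = 13.441 × 0.05344 L/cmH2O = 0.7183 s.
Fraction remaining = e^(−Te/τ) = e^(−0.93/0.7183) = 0.274; trapped volume = 491.65 × 0.274 = 134.71 mL.
Additional alveolar pressure from trapping ≈ V_trapped / C = 134.71 / 53.44 = 2.521 cmH2O.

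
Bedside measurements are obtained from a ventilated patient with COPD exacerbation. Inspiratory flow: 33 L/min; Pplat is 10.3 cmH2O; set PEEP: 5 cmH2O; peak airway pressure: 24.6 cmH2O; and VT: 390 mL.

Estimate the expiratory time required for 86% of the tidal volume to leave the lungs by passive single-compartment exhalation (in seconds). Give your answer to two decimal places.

Flow: 33 L/min ÷ 60 = 0.55 L/s.
R = (PIP − Pplat)/V̇ = (24.6 − 10.3) / 0.55 = 14.3/0.55 = 26.0 cmH2O·s/L.
C = Vt/(Pplat − PEEP) = 390.0 / (10.3 − 5) = 390.0/5.3 = 73.585 mL/cmH2O.
τ = R × C = 26.0 × 0.07359 L/cmH2O = 1.913 s.
t = −τ·ln(1 − 0.86) = −1.913·ln(0.14) = 3.761 s.

3.76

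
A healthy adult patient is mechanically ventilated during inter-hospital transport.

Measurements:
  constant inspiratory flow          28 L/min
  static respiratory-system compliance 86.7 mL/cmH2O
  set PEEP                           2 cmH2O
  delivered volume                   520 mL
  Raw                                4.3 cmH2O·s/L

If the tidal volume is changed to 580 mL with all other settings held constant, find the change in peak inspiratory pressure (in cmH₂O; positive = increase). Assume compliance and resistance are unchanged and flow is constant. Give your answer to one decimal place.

0.7

PIP = Vt/C + R·V̇ + PEEP (constant-flow equation of motion).
Only the elastic term changes: ΔPIP = ΔVt / C = (580 − 520) / 86.7 = 0.692 cmH2O.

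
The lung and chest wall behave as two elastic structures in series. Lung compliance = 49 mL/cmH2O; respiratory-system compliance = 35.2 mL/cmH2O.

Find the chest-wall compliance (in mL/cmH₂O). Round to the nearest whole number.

125

1/Ccw = 1/Crs − 1/CL.
1/Ccw = 1/35.2 − 1/49 = 0.008001.
Ccw = 124.98 mL/cmH2O.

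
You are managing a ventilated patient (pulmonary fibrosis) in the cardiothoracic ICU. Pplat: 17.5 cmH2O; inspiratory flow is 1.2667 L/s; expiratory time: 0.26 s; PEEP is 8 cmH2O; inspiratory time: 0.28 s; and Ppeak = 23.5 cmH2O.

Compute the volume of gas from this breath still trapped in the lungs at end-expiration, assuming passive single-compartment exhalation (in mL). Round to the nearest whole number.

82

Vt = flow × Ti = 1.2667 L/s × 0.28 s × 1000 mL/L = 354.68 mL.
R = (PIP − Pplat)/V̇ = (23.5 − 17.5) / 1.2667 = 6.0/1.2667 = 4.737 cmH2O·s/L.
C = Vt/(Pplat − PEEP) = 354.68 / (17.5 − 8) = 354.68/9.5 = 37.335 mL/cmH2O.
τ = R × C = 4.737 × 0.03734 L/cmH2O = 0.1769 s.
Fraction remaining = e^(−Te/τ) = e^(−0.26/0.1769) = 0.23.
Trapped volume = 354.68 × 0.23 = 81.576 mL.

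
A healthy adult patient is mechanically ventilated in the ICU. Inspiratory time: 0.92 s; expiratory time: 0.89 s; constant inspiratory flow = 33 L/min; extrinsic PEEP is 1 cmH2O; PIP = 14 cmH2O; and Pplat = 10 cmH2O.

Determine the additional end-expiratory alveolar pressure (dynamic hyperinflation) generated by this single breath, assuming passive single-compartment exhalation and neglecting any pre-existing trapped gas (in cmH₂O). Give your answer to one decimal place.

1.0

Flow: 33 L/min ÷ 60 = 0.55 L/s.
Vt = flow × Ti = 0.55 L/s × 0.92 s × 1000 mL/L = 506.0 mL.
R = (PIP − Pplat)/V̇ = (14 − 10) / 0.55 = 4.0/0.55 = 7.273 cmH2O·s/L.
C = Vt/(Pplat − PEEP) = 506.0 / (10 − 1) = 506.0/9.0 = 56.222 mL/cmH2O.
τ = R × C = 7.273 × 0.05622 L/cmH2O = 0.4089 s.
Fraction remaining = e^(−Te/τ) = e^(−0.89/0.4089) = 0.1134; trapped volume = 506.0 × 0.1134 = 57.38 mL.
Additional alveolar pressure from trapping ≈ V_trapped / C = 57.38 / 56.222 = 1.021 cmH2O.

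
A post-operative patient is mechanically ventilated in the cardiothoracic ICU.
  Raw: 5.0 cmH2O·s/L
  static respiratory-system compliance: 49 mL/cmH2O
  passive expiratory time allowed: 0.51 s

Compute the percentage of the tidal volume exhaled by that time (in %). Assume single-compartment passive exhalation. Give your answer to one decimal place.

87.5

τ = R × C = 5.0 × 49 mL/cmH2O = 5.0 × 0.049 L/cmH2O = 0.245 s.
Passive exhalation: V(t)/V₀ = e^(−t/τ) = e^(−0.51/0.245) = 0.1247.
Fraction exhaled = 1 − 0.1247 = 0.8753 → 87.53%.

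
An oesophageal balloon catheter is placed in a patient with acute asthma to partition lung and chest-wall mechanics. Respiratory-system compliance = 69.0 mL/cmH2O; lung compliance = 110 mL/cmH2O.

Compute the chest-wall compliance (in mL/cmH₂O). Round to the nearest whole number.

1/Ccw = 1/Crs − 1/CL.
1/Ccw = 1/69.0 − 1/110 = 0.005402.
Ccw = 185.12 mL/cmH2O.

185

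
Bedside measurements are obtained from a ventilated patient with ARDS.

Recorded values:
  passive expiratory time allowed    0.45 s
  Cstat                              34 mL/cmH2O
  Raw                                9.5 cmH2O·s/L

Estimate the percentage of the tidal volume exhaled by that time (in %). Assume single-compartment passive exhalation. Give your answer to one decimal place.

τ = R × C = 9.5 × 34 mL/cmH2O = 9.5 × 0.034 L/cmH2O = 0.323 s.
Passive exhalation: V(t)/V₀ = e^(−t/τ) = e^(−0.45/0.323) = 0.2483.
Fraction exhaled = 1 − 0.2483 = 0.7517 → 75.17%.

75.2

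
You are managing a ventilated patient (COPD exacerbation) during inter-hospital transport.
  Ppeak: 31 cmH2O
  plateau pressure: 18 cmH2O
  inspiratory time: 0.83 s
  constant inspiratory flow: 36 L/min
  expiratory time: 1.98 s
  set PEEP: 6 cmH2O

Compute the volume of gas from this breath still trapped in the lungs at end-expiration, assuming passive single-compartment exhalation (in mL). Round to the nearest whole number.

55

Flow: 36 L/min ÷ 60 = 0.6 L/s.
Vt = flow × Ti = 0.6 L/s × 0.83 s × 1000 mL/L = 498.0 mL.
R = (PIP − Pplat)/V̇ = (31 − 18) / 0.6 = 13.0/0.6 = 21.667 cmH2O·s/L.
C = Vt/(Pplat − PEEP) = 498.0 / (18 − 6) = 498.0/12.0 = 41.5 mL/cmH2O.
τ = R × C = 21.667 × 0.0415 L/cmH2O = 0.8992 s.
Fraction remaining = e^(−Te/τ) = e^(−1.98/0.8992) = 0.1106.
Trapped volume = 498.0 × 0.1106 = 55.079 mL.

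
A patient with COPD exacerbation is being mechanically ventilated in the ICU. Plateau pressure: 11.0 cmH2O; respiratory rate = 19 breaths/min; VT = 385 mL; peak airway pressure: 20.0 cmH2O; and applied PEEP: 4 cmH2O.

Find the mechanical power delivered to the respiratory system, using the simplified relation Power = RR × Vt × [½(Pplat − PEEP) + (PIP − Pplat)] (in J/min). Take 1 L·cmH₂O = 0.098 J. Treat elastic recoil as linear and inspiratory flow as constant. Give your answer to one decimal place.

9.0

Per-breath work = Vt × [½(Pplat−PEEP) + (PIP−Pplat)] = 0.385 × [0.5×7.0 + 9.0] = 0.385 × 12.5 = 4.813 L·cmH2O.
Power = 19 × 4.813 = 91.447 L·cmH2O/min.
× 0.098 J/(L·cmH2O) → 8.962 J/min.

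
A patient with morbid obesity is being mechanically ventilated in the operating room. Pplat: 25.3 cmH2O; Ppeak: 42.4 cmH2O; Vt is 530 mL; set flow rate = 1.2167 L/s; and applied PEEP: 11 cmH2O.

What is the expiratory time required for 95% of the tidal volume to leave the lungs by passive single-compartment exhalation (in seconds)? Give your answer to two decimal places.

1.56

R = (PIP − Pplat)/V̇ = (42.4 − 25.3) / 1.2167 = 17.1/1.2167 = 14.054 cmH2O·s/L.
C = Vt/(Pplat − PEEP) = 530.0 / (25.3 − 11) = 530.0/14.3 = 37.063 mL/cmH2O.
τ = R × C = 14.054 × 0.03706 L/cmH2O = 0.5208 s.
t = −τ·ln(1 − 0.95) = −0.5208·ln(0.05) = 1.56 s.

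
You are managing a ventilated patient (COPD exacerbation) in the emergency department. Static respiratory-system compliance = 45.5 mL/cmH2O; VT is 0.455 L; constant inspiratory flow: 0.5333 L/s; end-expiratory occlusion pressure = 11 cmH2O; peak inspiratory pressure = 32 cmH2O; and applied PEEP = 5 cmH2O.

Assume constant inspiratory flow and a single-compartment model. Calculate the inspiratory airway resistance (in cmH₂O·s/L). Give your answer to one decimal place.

20.6

Total PEEP = 11 cmH2O (set 5 + intrinsic 6); this is the baseline alveolar pressure.
Equation of motion (constant flow): PIP = Vt/C + R·V̇ + PEEP.
R·V̇ = PIP − Vt/C − PEEP = 32 − 455/45.5 − 11 = 32 − 10.0 − 11 = 11.0 cmH2O.
R = 11.0 / 0.5333 = 20.626 cmH2O·s/L.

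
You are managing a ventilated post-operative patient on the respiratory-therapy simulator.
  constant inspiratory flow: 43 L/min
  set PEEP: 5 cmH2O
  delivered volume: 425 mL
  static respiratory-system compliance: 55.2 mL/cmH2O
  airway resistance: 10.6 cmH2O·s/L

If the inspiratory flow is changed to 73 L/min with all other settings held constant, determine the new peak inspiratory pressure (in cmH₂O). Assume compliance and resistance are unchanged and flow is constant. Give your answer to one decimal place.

Flow: 43 L/min ÷ 60 = 0.7167 L/s.
New flow: 73 L/min ÷ 60 = 1.2167 L/s.
PIP = Vt/C + R·V̇ + PEEP (constant-flow equation of motion).
Only the resistive term changes: ΔPIP = R × ΔV̇ = 10.6 × (1.2167 − 0.7167) = 10.6 × 0.5 = 5.3 cmH2O.
Original PIP = 425/55.2 + 10.6×0.7167 + 5 = 20.296 cmH2O; new PIP = 20.296 + (5.3) = 25.596 cmH2O.

25.6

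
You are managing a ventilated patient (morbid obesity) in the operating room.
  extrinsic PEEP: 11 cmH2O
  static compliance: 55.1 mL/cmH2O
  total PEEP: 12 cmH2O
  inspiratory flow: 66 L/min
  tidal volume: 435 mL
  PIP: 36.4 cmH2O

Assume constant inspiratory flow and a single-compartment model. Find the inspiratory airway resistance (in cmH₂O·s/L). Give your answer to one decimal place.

15.0

Flow: 66 L/min ÷ 60 = 1.1 L/s.
Total PEEP = 12 cmH2O (set 11 + intrinsic 1); this is the baseline alveolar pressure.
Equation of motion (constant flow): PIP = Vt/C + R·V̇ + PEEP.
R·V̇ = PIP − Vt/C − PEEP = 36.4 − 435/55.1 − 12 = 36.4 − 7.895 − 12 = 16.505 cmH2O.
R = 16.505 / 1.1 = 15.005 cmH2O·s/L.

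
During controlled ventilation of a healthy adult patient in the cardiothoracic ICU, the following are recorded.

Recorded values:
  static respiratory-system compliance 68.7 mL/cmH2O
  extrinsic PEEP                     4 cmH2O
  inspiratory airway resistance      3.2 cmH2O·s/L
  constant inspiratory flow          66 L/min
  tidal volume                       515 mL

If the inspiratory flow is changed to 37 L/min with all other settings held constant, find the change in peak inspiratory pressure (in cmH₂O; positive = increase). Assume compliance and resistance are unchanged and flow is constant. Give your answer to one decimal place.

Flow: 66 L/min ÷ 60 = 1.1 L/s.
New flow: 37 L/min ÷ 60 = 0.6167 L/s.
PIP = Vt/C + R·V̇ + PEEP (constant-flow equation of motion).
Only the resistive term changes: ΔPIP = R × ΔV̇ = 3.2 × (0.6167 − 1.1) = 3.2 × -0.4833 = -1.547 cmH2O.

-1.5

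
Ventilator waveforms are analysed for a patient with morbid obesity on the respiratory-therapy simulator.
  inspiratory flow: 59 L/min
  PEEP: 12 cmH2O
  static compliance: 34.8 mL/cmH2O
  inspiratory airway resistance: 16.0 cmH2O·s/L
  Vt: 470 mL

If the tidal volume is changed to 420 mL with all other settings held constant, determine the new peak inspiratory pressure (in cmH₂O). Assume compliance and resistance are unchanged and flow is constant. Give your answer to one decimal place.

Flow: 59 L/min ÷ 60 = 0.9833 L/s.
PIP = Vt/C + R·V̇ + PEEP (constant-flow equation of motion).
Only the elastic term changes: ΔPIP = ΔVt / C = (420 − 470) / 34.8 = -1.437 cmH2O.
Original PIP = 470/34.8 + 16.0×0.9833 + 12 = 41.239 cmH2O; new PIP = 41.239 + (-1.437) = 39.802 cmH2O.

39.8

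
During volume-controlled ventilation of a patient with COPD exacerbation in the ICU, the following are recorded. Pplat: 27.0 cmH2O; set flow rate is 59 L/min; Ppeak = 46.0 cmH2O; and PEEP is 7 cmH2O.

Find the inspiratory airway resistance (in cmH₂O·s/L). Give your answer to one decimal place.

19.3

Flow: 59 L/min ÷ 60 = 0.9833 L/s.
Raw = (PIP − Pplat) / flow = (46.0 − 27.0) / 0.9833 = 19.0 / 0.9833 = 19.323 cmH2O·s/L.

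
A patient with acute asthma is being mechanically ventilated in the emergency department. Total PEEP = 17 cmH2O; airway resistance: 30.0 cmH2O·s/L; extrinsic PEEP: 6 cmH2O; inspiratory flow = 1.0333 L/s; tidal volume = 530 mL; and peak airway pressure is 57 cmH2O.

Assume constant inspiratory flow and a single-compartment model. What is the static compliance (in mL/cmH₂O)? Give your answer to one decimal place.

58.9

Total PEEP = 17 cmH2O (set 6 + intrinsic 11); this is the baseline alveolar pressure.
Equation of motion (constant flow): PIP = Vt/C + R·V̇ + PEEP.
Vt/C = PIP − R·V̇ − PEEP = 57 − 30.0×1.0333 − 17 = 57 − 30.999 − 17 = 9.001 cmH2O.
C = Vt / 9.001 = 530 / 9.001 = 58.882 mL/cmH2O.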